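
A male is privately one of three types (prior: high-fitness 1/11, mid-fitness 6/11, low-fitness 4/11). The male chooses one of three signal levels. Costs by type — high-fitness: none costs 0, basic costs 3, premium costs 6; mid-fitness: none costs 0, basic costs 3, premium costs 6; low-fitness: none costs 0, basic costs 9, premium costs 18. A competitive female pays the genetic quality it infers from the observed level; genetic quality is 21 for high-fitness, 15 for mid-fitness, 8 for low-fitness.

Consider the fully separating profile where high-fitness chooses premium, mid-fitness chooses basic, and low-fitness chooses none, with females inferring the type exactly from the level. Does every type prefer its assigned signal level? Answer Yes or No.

No

Separating mating payoffs: premium → 21, basic → 15, none → 8.
high-fitness (assigned premium): none: 8 − 0 = 8; basic: 15 − 3 = 12; premium: 21 − 6 = 15. high-fitness stays.
mid-fitness (assigned basic): none: 8 − 0 = 8; basic: 15 − 3 = 12; premium: 21 − 6 = 15. mid-fitness prefers premium.
low-fitness (assigned none): none: 8 − 0 = 8; basic: 15 − 9 = 6; premium: 21 − 18 = 3. low-fitness stays.
At least one type deviates; the separating profile fails.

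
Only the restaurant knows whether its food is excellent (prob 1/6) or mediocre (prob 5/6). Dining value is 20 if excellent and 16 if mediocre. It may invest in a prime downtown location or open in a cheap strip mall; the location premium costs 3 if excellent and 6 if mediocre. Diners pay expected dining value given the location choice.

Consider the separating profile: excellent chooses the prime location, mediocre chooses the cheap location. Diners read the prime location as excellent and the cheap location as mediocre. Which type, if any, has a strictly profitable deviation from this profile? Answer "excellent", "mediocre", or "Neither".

Neither

The prime location pays 20; the cheap location pays 16.
excellent: assigned the prime location, nets 20 − 3 = 17; deviating to the cheap location nets 16.
mediocre: assigned the cheap location, nets 16; deviating to the prime location nets 20 − 6 = 14.
Both types strictly prefer their assigned action; no profitable deviation.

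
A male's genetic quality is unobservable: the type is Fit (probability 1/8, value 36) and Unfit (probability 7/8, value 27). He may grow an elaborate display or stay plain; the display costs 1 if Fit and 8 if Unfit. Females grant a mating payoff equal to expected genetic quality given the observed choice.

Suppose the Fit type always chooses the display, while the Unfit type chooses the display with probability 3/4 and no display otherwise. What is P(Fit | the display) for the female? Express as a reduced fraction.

P(the display) = (1/8)·1 + (7/8)·(3/4) = 25/32.
By Bayes' rule, P(Fit | the display) = (1/8) / (25/32) = 4/25.

4/25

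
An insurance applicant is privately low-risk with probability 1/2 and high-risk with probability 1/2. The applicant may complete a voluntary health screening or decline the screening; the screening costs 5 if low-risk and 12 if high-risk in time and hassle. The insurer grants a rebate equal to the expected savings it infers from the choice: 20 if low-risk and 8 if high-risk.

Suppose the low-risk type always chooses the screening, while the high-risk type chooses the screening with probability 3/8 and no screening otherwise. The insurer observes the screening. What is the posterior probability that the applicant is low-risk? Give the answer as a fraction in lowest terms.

8/11

P(the screening) = (1/2)·1 + (1/2)·(3/8) = 11/16.
By Bayes' rule, P(low-risk | the screening) = (1/2) / (11/16) = 8/11.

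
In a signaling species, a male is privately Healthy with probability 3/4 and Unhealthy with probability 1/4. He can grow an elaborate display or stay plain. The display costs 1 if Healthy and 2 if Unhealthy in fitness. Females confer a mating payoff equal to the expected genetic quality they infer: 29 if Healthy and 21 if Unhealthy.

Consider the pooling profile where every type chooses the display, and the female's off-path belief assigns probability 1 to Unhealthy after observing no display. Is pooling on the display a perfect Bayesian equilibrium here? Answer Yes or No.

On path, the female holds the prior and pays 3/4·29 + 1/4·21 = 27. Off path (no display), believing Unhealthy, it pays 21.
Healthy: the display nets 27 − 1 = 26; no display nets 21. Healthy stays.
Unhealthy: the display nets 27 − 2 = 25; no display nets 21. Unhealthy stays.
No type deviates, so pooling is sustained.

Yes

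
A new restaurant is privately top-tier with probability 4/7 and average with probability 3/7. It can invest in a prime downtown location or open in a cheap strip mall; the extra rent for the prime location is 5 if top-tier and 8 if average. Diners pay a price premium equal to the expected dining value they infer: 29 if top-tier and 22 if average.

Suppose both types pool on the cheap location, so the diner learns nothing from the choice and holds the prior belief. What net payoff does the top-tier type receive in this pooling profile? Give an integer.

26

Pooled price premium = 4/7·29 + 3/7·22 = 26.
top-tier pays no cost for the cheap location, so net payoff = 26.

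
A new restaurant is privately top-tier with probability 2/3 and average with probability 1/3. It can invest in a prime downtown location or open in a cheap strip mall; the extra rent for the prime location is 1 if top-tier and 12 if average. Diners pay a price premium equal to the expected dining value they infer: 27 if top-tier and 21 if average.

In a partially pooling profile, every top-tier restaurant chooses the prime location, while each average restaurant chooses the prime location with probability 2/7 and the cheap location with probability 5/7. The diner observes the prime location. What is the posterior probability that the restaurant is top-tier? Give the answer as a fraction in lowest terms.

P(the prime location) = (2/3)·1 + (1/3)·(2/7) = 16/21.
By Bayes' rule, P(top-tier | the prime location) = (2/3) / (16/21) = 7/8.

7/8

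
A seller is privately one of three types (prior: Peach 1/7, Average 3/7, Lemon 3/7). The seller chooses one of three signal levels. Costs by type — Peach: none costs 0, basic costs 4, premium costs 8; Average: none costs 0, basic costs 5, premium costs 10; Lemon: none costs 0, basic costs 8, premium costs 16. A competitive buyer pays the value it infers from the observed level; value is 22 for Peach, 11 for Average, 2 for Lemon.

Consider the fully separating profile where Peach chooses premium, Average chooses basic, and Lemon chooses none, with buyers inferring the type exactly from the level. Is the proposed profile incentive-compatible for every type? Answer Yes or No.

Separating prices: premium → 22, basic → 11, none → 2.
Peach (assigned premium): none: 2 − 0 = 2; basic: 11 − 4 = 7; premium: 22 − 8 = 14. Peach stays.
Average (assigned basic): none: 2 − 0 = 2; basic: 11 − 5 = 6; premium: 22 − 10 = 12. Average prefers premium.
Lemon (assigned none): none: 2 − 0 = 2; basic: 11 − 8 = 3; premium: 22 − 16 = 6. Lemon prefers premium.
At least one type deviates; the separating profile fails.

No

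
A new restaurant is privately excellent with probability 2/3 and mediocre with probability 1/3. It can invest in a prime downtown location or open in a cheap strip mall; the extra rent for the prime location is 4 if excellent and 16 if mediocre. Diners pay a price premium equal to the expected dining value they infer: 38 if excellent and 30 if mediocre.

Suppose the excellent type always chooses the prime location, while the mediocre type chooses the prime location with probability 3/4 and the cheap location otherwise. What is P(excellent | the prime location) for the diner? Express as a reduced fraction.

8/11

P(the prime location) = (2/3)·1 + (1/3)·(3/4) = 11/12.
By Bayes' rule, P(excellent | the prime location) = (2/3) / (11/12) = 8/11.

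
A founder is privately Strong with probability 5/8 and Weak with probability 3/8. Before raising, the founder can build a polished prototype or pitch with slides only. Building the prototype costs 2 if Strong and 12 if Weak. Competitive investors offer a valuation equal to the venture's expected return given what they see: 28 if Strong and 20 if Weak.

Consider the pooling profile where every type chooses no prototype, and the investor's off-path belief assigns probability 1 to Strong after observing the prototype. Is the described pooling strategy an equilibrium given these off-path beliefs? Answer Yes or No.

On path, the investor holds the prior and pays 5/8·28 + 3/8·20 = 25. Off path (the prototype), believing Strong, it pays 28.
Strong: no prototype nets 25; the prototype nets 28 − 2 = 26. Strong would deviate.
Weak: no prototype nets 25; the prototype nets 28 − 12 = 16. Weak stays.
A type deviates, so pooling fails.

No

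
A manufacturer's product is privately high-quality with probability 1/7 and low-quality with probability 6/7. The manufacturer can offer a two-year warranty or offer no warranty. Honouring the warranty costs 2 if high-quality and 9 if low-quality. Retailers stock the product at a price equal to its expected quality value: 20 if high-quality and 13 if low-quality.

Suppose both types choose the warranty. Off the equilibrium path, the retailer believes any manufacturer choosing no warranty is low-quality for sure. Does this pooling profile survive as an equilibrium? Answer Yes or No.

On path, the retailer holds the prior and pays 1/7·20 + 6/7·13 = 14. Off path (no warranty), believing low-quality, it pays 13.
high-quality: the warranty nets 14 − 2 = 12; no warranty nets 13. high-quality would deviate.
low-quality: the warranty nets 14 − 9 = 5; no warranty nets 13. low-quality would deviate.
A type deviates, so pooling fails.

No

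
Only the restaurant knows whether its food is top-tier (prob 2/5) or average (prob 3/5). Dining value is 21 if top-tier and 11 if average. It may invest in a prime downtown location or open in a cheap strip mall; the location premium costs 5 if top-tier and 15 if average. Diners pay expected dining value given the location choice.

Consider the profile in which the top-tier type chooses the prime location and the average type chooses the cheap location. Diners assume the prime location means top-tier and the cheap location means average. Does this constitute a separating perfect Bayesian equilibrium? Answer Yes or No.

Under these beliefs, the prime location earns price premium 21 and the cheap location earns price premium 11.
top-tier: the prime location nets 21 − 5 = 16; the cheap location nets 11. top-tier prefers the prime location.
average: the prime location nets 21 − 15 = 6; the cheap location nets 11. average prefers the cheap location.
Neither type deviates, so the separating profile is an equilibrium.

Yes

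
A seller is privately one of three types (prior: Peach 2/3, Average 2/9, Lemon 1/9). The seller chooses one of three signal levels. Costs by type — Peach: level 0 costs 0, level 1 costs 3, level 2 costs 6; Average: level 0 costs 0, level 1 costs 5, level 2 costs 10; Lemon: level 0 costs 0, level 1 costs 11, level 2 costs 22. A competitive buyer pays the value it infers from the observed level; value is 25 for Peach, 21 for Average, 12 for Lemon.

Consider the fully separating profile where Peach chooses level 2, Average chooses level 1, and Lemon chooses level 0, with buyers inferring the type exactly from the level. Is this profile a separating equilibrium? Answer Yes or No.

Separating prices: level 2 → 25, level 1 → 21, level 0 → 12.
Peach (assigned level 2): level 0: 12 − 0 = 12; level 1: 21 − 3 = 18; level 2: 25 − 6 = 19. Peach stays.
Average (assigned level 1): level 0: 12 − 0 = 12; level 1: 21 − 5 = 16; level 2: 25 − 10 = 15. Average stays.
Lemon (assigned level 0): level 0: 12 − 0 = 12; level 1: 21 − 11 = 10; level 2: 25 − 22 = 3. Lemon stays.
Every type prefers its assigned level; separation holds.

Yes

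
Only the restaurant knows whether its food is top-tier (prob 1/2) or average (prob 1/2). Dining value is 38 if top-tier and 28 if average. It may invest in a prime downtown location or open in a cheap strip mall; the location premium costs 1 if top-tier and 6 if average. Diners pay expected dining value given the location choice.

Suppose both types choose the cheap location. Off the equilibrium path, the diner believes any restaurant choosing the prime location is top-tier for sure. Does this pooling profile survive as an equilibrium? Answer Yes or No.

No

On path, the diner holds the prior and pays 1/2·38 + 1/2·28 = 33. Off path (the prime location), believing top-tier, it pays 38.
top-tier: the cheap location nets 33; the prime location nets 38 − 1 = 37. top-tier would deviate.
average: the cheap location nets 33; the prime location nets 38 − 6 = 32. average stays.
A type deviates, so pooling fails.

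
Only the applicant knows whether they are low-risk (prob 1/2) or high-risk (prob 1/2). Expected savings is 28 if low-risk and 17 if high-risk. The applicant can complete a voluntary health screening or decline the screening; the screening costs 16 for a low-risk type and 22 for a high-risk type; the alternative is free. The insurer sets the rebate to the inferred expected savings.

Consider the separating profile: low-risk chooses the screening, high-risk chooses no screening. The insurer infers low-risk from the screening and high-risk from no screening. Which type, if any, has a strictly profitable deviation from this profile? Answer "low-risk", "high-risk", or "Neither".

low-risk

The screening pays 28; no screening pays 17.
low-risk: assigned the screening, nets 28 − 16 = 12; deviating to no screening nets 17.
high-risk: assigned no screening, nets 17; deviating to the screening nets 28 − 22 = 6.
The low-risk type gains 5 by deviating.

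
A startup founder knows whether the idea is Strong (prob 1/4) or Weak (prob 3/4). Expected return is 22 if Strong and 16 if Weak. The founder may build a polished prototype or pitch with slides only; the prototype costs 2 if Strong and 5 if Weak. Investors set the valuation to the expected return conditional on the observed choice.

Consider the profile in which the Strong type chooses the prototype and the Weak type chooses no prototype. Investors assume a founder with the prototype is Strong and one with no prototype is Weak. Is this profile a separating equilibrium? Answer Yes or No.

No

Under these beliefs, the prototype earns valuation 22 and no prototype earns valuation 16.
Strong: the prototype nets 22 − 2 = 20; no prototype nets 16. Strong prefers the prototype.
Weak: the prototype nets 22 − 5 = 17; no prototype nets 16. Weak would deviate to the prototype.
Weak has a profitable deviation, so the profile is not an equilibrium.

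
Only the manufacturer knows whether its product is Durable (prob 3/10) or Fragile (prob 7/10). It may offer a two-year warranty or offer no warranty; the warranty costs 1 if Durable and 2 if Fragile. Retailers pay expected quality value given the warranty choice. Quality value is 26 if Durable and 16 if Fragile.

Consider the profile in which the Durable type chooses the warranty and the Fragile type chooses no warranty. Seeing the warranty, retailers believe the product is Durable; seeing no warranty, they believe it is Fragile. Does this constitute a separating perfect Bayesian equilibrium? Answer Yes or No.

No

Under these beliefs, the warranty earns price 26 and no warranty earns price 16.
Durable: the warranty nets 26 − 1 = 25; no warranty nets 16. Durable prefers the warranty.
Fragile: the warranty nets 26 − 2 = 24; no warranty nets 16. Fragile would deviate to the warranty.
Fragile has a profitable deviation, so the profile is not an equilibrium.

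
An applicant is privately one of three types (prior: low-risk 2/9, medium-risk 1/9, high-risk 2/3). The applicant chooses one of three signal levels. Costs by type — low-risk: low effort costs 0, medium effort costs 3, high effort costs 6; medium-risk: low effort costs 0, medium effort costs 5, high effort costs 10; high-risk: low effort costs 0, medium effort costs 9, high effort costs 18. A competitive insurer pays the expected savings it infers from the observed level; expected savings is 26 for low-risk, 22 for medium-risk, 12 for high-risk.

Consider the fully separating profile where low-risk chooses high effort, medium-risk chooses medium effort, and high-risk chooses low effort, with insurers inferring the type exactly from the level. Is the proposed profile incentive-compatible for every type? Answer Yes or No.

Separating rebates: high effort → 26, medium effort → 22, low effort → 12.
low-risk (assigned high effort): low effort: 12 − 0 = 12; medium effort: 22 − 3 = 19; high effort: 26 − 6 = 20. low-risk stays.
medium-risk (assigned medium effort): low effort: 12 − 0 = 12; medium effort: 22 − 5 = 17; high effort: 26 − 10 = 16. medium-risk stays.
high-risk (assigned low effort): low effort: 12 − 0 = 12; medium effort: 22 − 9 = 13; high effort: 26 − 18 = 8. high-risk prefers medium effort.
At least one type deviates; the separating profile fails.

No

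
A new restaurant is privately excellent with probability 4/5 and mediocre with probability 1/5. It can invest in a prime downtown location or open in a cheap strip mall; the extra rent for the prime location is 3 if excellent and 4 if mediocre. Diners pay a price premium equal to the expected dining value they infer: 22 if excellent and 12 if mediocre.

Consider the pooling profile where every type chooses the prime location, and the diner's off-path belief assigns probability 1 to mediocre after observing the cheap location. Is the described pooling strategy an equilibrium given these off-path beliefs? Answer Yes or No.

On path, the diner holds the prior and pays 4/5·22 + 1/5·12 = 20. Off path (the cheap location), believing mediocre, it pays 12.
excellent: the prime location nets 20 − 3 = 17; the cheap location nets 12. excellent stays.
mediocre: the prime location nets 20 − 4 = 16; the cheap location nets 12. mediocre stays.
No type deviates, so pooling is sustained.

Yes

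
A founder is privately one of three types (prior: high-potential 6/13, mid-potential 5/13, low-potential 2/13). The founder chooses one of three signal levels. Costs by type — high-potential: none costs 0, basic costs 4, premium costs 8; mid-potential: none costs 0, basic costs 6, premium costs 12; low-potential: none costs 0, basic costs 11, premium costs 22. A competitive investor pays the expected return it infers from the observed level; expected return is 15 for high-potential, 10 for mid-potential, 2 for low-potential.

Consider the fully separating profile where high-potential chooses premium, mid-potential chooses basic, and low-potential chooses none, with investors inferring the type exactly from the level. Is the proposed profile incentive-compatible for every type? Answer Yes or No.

Yes

Separating valuations: premium → 15, basic → 10, none → 2.
high-potential (assigned premium): none: 2 − 0 = 2; basic: 10 − 4 = 6; premium: 15 − 8 = 7. high-potential stays.
mid-potential (assigned basic): none: 2 − 0 = 2; basic: 10 − 6 = 4; premium: 15 − 12 = 3. mid-potential stays.
low-potential (assigned none): none: 2 − 0 = 2; basic: 10 − 11 = -1; premium: 15 − 22 = -7. low-potential stays.
Every type prefers its assigned level; separation holds.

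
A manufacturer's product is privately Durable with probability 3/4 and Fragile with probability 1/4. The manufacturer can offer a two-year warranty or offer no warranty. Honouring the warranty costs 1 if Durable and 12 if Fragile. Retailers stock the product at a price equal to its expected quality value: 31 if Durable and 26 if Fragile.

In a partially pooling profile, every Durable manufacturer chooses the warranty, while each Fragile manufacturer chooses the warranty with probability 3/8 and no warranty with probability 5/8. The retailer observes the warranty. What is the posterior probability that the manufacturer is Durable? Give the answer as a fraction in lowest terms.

8/9

P(the warranty) = (3/4)·1 + (1/4)·(3/8) = 27/32.
By Bayes' rule, P(Durable | the warranty) = (3/4) / (27/32) = 8/9.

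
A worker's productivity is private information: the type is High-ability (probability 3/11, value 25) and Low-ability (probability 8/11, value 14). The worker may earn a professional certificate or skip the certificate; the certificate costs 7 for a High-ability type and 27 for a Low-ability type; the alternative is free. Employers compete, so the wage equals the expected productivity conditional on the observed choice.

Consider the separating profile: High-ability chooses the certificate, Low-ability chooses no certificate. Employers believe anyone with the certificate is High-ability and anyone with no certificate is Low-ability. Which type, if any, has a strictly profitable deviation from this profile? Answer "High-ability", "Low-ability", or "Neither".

The certificate pays 25; no certificate pays 14.
High-ability: assigned the certificate, nets 25 − 7 = 18; deviating to no certificate nets 14.
Low-ability: assigned no certificate, nets 14; deviating to the certificate nets 25 − 27 = -2.
Both types strictly prefer their assigned action; no profitable deviation.

Neither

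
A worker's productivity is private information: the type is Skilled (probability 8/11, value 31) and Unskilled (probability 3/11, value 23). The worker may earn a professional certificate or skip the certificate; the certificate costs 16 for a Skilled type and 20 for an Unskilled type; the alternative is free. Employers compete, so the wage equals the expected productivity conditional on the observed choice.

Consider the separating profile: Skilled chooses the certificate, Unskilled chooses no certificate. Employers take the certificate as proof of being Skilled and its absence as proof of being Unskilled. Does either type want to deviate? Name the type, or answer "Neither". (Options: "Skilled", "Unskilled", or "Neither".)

The certificate pays 31; no certificate pays 23.
Skilled: assigned the certificate, nets 31 − 16 = 15; deviating to no certificate nets 23.
Unskilled: assigned no certificate, nets 23; deviating to the certificate nets 31 − 20 = 11.
The Skilled type gains 8 by deviating.

Skilled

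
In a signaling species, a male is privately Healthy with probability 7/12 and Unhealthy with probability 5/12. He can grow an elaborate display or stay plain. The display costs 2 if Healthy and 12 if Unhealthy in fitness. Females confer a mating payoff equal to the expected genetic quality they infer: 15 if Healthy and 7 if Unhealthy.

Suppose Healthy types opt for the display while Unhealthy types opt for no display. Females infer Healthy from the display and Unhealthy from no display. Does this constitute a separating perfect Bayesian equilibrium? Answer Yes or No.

Yes

Under these beliefs, the display earns mating payoff 15 and no display earns mating payoff 7.
Healthy: the display nets 15 − 2 = 13; no display nets 7. Healthy prefers the display.
Unhealthy: the display nets 15 − 12 = 3; no display nets 7. Unhealthy prefers no display.
Neither type deviates, so the separating profile is an equilibrium.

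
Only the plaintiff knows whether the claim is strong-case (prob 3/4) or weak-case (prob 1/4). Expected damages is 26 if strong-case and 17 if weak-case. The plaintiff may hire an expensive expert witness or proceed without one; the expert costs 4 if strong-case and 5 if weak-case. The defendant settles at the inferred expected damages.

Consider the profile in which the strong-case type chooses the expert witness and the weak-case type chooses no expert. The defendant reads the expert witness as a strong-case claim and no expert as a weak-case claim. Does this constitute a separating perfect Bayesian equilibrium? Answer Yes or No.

No

Under these beliefs, the expert witness earns settlement 26 and no expert earns settlement 17.
strong-case: the expert witness nets 26 − 4 = 22; no expert nets 17. strong-case prefers the expert witness.
weak-case: the expert witness nets 26 − 5 = 21; no expert nets 17. weak-case would deviate to the expert witness.
weak-case has a profitable deviation, so the profile is not an equilibrium.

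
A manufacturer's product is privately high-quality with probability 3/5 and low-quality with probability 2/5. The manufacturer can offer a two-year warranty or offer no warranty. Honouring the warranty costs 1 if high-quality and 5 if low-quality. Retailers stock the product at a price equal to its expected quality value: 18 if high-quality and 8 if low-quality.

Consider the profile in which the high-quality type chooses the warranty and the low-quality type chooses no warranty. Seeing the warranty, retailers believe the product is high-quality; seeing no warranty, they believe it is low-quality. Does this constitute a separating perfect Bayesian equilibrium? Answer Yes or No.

No

Under these beliefs, the warranty earns price 18 and no warranty earns price 8.
high-quality: the warranty nets 18 − 1 = 17; no warranty nets 8. high-quality prefers the warranty.
low-quality: the warranty nets 18 − 5 = 13; no warranty nets 8. low-quality would deviate to the warranty.
low-quality has a profitable deviation, so the profile is not an equilibrium.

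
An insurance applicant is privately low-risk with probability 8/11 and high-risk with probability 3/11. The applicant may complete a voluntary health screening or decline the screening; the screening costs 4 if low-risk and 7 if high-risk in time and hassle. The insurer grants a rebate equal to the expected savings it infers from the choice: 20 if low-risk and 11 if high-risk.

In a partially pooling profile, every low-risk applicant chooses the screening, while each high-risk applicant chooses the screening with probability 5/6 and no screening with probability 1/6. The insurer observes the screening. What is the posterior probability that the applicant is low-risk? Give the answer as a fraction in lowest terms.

P(the screening) = (8/11)·1 + (3/11)·(5/6) = 21/22.
By Bayes' rule, P(low-risk | the screening) = (8/11) / (21/22) = 16/21.

16/21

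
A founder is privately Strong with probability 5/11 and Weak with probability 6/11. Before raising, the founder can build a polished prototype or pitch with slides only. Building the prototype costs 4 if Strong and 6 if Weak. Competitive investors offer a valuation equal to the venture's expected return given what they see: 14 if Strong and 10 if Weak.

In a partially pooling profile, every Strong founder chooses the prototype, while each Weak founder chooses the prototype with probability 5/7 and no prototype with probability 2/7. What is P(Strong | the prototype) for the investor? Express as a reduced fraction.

7/13

P(the prototype) = (5/11)·1 + (6/11)·(5/7) = 65/77.
By Bayes' rule, P(Strong | the prototype) = (5/11) / (65/77) = 7/13.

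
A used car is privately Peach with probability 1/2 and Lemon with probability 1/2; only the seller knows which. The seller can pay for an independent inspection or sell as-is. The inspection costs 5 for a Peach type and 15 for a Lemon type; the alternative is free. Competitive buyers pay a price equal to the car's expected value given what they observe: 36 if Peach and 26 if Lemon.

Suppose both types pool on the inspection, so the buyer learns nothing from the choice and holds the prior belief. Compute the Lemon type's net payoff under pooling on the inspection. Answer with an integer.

Pooled price = 1/2·36 + 1/2·26 = 31.
Lemon pays cost 15 for the inspection, so net payoff = 31 − 15 = 16.

16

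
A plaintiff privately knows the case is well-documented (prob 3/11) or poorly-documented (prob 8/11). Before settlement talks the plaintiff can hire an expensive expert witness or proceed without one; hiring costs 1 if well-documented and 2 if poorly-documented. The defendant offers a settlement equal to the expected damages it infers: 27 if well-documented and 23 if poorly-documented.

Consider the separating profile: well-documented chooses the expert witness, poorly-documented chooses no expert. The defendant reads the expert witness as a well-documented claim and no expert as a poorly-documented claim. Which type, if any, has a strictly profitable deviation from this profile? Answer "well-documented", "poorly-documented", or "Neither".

The expert witness pays 27; no expert pays 23.
well-documented: assigned the expert witness, nets 27 − 1 = 26; deviating to no expert nets 23.
poorly-documented: assigned no expert, nets 23; deviating to the expert witness nets 27 − 2 = 25.
The poorly-documented type gains 2 by deviating.

poorly-documented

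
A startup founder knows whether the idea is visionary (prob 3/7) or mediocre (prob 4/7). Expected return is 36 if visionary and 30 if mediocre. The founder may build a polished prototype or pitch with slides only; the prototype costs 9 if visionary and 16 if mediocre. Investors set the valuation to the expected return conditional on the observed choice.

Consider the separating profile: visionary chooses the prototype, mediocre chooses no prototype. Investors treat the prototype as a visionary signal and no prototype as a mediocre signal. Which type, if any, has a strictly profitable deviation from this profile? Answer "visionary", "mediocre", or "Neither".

visionary

The prototype pays 36; no prototype pays 30.
visionary: assigned the prototype, nets 36 − 9 = 27; deviating to no prototype nets 30.
mediocre: assigned no prototype, nets 30; deviating to the prototype nets 36 − 16 = 20.
The visionary type gains 3 by deviating.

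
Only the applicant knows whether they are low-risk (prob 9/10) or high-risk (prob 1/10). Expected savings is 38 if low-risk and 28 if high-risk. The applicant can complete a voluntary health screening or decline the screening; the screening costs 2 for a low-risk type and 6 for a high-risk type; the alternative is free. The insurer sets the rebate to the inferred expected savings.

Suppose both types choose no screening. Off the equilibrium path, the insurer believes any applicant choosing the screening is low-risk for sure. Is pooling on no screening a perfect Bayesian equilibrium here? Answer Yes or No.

Yes

On path, the insurer holds the prior and pays 9/10·38 + 1/10·28 = 37. Off path (the screening), believing low-risk, it pays 38.
low-risk: no screening nets 37; the screening nets 38 − 2 = 36. low-risk stays.
high-risk: no screening nets 37; the screening nets 38 − 6 = 32. high-risk stays.
No type deviates, so pooling is sustained.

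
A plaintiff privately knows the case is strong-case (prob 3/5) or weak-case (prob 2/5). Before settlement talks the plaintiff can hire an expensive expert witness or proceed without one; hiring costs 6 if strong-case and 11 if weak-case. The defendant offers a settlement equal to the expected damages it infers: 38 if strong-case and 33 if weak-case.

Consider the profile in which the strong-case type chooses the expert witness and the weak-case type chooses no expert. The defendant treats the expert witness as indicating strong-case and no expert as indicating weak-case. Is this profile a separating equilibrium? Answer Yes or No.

Under these beliefs, the expert witness earns settlement 38 and no expert earns settlement 33.
strong-case: the expert witness nets 38 − 6 = 32; no expert nets 33. strong-case would deviate to no expert.
weak-case: the expert witness nets 38 − 11 = 27; no expert nets 33. weak-case prefers no expert.
strong-case has a profitable deviation, so the profile is not an equilibrium.

No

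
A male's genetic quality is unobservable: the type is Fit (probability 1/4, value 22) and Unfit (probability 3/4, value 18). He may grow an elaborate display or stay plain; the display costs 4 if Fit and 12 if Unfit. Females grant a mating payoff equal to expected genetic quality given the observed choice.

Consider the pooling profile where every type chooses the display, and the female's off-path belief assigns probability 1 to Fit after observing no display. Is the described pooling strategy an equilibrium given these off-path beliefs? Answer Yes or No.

No

On path, the female holds the prior and pays 1/4·22 + 3/4·18 = 19. Off path (no display), believing Fit, it pays 22.
Fit: the display nets 19 − 4 = 15; no display nets 22. Fit would deviate.
Unfit: the display nets 19 − 12 = 7; no display nets 22. Unfit would deviate.
A type deviates, so pooling fails.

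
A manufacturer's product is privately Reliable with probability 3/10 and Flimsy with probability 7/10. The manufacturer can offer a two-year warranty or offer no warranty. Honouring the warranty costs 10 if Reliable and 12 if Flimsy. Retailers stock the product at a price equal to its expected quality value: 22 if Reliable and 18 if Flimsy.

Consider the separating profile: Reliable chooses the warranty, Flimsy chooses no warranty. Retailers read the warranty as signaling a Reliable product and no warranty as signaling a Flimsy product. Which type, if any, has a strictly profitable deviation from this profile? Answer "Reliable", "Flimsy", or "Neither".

Reliable

The warranty pays 22; no warranty pays 18.
Reliable: assigned the warranty, nets 22 − 10 = 12; deviating to no warranty nets 18.
Flimsy: assigned no warranty, nets 18; deviating to the warranty nets 22 − 12 = 10.
The Reliable type gains 6 by deviating.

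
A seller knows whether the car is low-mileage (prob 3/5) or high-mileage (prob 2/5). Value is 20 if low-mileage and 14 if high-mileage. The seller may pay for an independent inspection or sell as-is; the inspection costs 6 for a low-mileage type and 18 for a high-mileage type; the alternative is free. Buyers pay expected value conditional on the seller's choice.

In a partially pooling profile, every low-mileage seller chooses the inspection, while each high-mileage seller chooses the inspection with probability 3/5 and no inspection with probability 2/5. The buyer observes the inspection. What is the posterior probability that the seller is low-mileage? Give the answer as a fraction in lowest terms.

P(the inspection) = (3/5)·1 + (2/5)·(3/5) = 21/25.
By Bayes' rule, P(low-mileage | the inspection) = (3/5) / (21/25) = 5/7.

5/7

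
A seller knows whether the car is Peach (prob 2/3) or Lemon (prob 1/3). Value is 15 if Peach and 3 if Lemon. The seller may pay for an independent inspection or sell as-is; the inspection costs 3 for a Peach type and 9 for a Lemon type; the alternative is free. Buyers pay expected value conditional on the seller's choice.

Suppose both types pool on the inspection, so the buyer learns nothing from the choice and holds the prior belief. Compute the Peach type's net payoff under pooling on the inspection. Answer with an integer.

Pooled price = 2/3·15 + 1/3·3 = 11.
Peach pays cost 3 for the inspection, so net payoff = 11 − 3 = 8.

8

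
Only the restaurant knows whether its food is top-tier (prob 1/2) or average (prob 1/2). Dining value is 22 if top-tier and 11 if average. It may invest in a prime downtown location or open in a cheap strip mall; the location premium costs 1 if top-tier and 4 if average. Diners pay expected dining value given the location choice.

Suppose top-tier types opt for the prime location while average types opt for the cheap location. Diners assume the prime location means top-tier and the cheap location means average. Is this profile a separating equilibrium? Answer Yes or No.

Under these beliefs, the prime location earns price premium 22 and the cheap location earns price premium 11.
top-tier: the prime location nets 22 − 1 = 21; the cheap location nets 11. top-tier prefers the prime location.
average: the prime location nets 22 − 4 = 18; the cheap location nets 11. average would deviate to the prime location.
average has a profitable deviation, so the profile is not an equilibrium.

No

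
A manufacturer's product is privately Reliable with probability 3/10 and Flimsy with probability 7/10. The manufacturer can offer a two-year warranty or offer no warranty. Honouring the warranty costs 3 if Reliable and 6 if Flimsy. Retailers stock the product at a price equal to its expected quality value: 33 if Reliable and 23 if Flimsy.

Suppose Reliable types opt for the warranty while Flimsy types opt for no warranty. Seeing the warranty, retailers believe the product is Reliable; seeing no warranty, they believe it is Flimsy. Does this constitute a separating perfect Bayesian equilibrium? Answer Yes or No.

Under these beliefs, the warranty earns price 33 and no warranty earns price 23.
Reliable: the warranty nets 33 − 3 = 30; no warranty nets 23. Reliable prefers the warranty.
Flimsy: the warranty nets 33 − 6 = 27; no warranty nets 23. Flimsy would deviate to the warranty.
Flimsy has a profitable deviation, so the profile is not an equilibrium.

No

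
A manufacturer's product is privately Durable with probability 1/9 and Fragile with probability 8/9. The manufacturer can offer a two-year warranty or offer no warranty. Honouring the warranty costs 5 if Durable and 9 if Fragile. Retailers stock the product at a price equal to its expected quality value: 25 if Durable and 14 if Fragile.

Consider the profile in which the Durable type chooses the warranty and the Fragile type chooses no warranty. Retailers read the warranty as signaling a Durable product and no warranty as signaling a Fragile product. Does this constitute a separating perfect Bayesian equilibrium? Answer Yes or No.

Under these beliefs, the warranty earns price 25 and no warranty earns price 14.
Durable: the warranty nets 25 − 5 = 20; no warranty nets 14. Durable prefers the warranty.
Fragile: the warranty nets 25 − 9 = 16; no warranty nets 14. Fragile would deviate to the warranty.
Fragile has a profitable deviation, so the profile is not an equilibrium.

No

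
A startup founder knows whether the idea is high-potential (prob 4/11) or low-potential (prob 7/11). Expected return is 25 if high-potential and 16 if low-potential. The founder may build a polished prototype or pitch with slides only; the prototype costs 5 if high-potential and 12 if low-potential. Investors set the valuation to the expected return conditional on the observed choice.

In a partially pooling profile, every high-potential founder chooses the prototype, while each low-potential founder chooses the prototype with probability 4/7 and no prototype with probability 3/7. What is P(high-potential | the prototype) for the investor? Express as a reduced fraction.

1/2

P(the prototype) = (4/11)·1 + (7/11)·(4/7) = 8/11.
By Bayes' rule, P(high-potential | the prototype) = (4/11) / (8/11) = 1/2.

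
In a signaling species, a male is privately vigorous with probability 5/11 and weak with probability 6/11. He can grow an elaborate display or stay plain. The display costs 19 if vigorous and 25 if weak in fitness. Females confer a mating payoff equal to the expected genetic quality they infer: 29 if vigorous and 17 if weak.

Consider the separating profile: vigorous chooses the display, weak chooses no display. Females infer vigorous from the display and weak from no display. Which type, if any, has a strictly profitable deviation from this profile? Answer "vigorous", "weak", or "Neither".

The display pays 29; no display pays 17.
vigorous: assigned the display, nets 29 − 19 = 10; deviating to no display nets 17.
weak: assigned no display, nets 17; deviating to the display nets 29 − 25 = 4.
The vigorous type gains 7 by deviating.

vigorous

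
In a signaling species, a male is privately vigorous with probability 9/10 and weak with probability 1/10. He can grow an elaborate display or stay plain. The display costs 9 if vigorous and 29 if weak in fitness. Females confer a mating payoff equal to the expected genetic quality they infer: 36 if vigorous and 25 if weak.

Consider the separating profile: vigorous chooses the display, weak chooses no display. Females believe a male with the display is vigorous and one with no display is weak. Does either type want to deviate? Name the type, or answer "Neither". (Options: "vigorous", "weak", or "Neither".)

Neither

The display pays 36; no display pays 25.
vigorous: assigned the display, nets 36 − 9 = 27; deviating to no display nets 25.
weak: assigned no display, nets 25; deviating to the display nets 36 − 29 = 7.
Both types strictly prefer their assigned action; no profitable deviation.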